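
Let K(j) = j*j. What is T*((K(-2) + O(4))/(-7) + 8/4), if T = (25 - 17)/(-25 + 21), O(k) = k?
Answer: -12/7 ≈ -1.7143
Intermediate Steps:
K(j) = j**2
T = -2 (T = 8/(-4) = 8*(-1/4) = -2)
T*((K(-2) + O(4))/(-7) + 8/4) = -2*(((-2)**2 + 4)/(-7) + 8/4) = -2*((4 + 4)*(-1/7) + 8*(1/4)) = -2*(8*(-1/7) + 2) = -2*(-8/7 + 2) = -2*6/7 = -12/7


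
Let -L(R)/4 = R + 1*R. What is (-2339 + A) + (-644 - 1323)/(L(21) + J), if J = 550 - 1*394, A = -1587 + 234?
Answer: -42337/12 ≈ -3528.1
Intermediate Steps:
L(R) = -8*R (L(R) = -4*(R + 1*R) = -4*(R + R) = -8*R)
A = -1353
J = 156 (J = 550 - 394 = 156)
(-2339 + A) + (-644 - 1323)/(L(21) + J) = (-2339 - 1353) + (-644 - 1323)/(-8*21 + 156) = -3692 - 1967/(-168 + 156) = -3692 - 1967/(-12) = -3692 - 1967*(-1/12) = -3692 + 1967/12 = -42337/12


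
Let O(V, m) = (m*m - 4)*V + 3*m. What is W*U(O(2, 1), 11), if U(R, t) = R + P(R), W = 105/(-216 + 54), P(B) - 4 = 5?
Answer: -35/9 ≈ -3.8889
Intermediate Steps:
P(B) = 9 (P(B) = 4 + 5 = 9)
W = -35/54 (W = 105/(-162) = 105*(-1/162) = -35/54 ≈ -0.64815)
O(V, m) = 3*m + V*(-4 + m²) (O(V, m) = (m² - 4)*V + 3*m = (-4 + m²)*V + 3*m = V*(-4 + m²) + 3*m = 3*m + V*(-4 + m²))
U(R, t) = 9 + R (U(R, t) = R + 9 = 9 + R)
W*U(O(2, 1), 11) = -35*(9 + (-4*2 + 3*1 + 2*1²))/54 = -35*(9 + (-8 + 3 + 2*1))/54 = -35*(9 + (-8 + 3 + 2))/54 = -35*(9 - 3)/54 = -35/54*6 = -35/9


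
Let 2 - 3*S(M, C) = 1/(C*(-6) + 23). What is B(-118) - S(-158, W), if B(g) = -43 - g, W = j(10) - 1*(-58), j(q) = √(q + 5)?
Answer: 1562242/21017 + 2*√15/105085 ≈ 74.332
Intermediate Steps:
j(q) = √(5 + q)
W = 58 + √15 (W = √(5 + 10) - 1*(-58) = √15 + 58 = 58 + √15 ≈ 61.873)
S(M, C) = ⅔ - 1/(3*(23 - 6*C)) (S(M, C) = ⅔ - 1/(3*(C*(-6) + 23)) = ⅔ - 1/(3*(-6*C + 23)) = ⅔ - 1/(3*(23 - 6*C)))
B(-118) - S(-158, W) = (-43 - 1*(-118)) - (-15 + 4*(58 + √15))/(-23 + 6*(58 + √15)) = (-43 + 118) - (-15 + (232 + 4*√15))/(-23 + (348 + 6*√15)) = 75 - (217 + 4*√15)/(325 + 6*√15)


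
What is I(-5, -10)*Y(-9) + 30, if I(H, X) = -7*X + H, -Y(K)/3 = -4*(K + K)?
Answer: -14010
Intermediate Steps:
Y(K) = 24*K (Y(K) = -(-12)*(K + K) = -(-12)*2*K = -(-24)*K = 24*K)
I(H, X) = H - 7*X
I(-5, -10)*Y(-9) + 30 = (-5 - 7*(-10))*(24*(-9)) + 30 = (-5 + 70)*(-216) + 30 = 65*(-216) + 30 = -14040 + 30 = -14010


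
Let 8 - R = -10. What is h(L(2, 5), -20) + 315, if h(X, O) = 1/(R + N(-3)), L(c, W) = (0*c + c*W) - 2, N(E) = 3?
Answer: 6616/21 ≈ 315.05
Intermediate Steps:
R = 18 (R = 8 - 1*(-10) = 8 + 10 = 18)
L(c, W) = -2 + W*c (L(c, W) = (0 + W*c) - 2 = W*c - 2 = -2 + W*c)
h(X, O) = 1/21 (h(X, O) = 1/(18 + 3) = 1/21)
h(L(2, 5), -20) + 315 = 1/21 + 315 = 6616/21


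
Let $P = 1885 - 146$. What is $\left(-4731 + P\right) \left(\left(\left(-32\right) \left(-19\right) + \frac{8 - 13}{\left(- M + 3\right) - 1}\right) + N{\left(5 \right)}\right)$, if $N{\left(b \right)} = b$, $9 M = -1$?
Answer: $- \frac{34713184}{19} \approx -1.827 \cdot 10^{6}$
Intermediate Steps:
$M = - \frac{1}{9}$ ($M = \frac{1}{9} \left(-1\right) = - \frac{1}{9} \approx -0.11111$)
$P = 1739$
$\left(-4731 + P\right) \left(\left(\left(-32\right) \left(-19\right) + \frac{8 - 13}{\left(- M + 3\right) - 1}\right) + N{\left(5 \right)}\right) = \left(-4731 + 1739\right) \left(\left(\left(-32\right) \left(-19\right) + \frac{8 - 13}{\left(\left(-1\right) \left(- \frac{1}{9}\right) + 3\right) - 1}\right) + 5\right) = - 2992 \left(\left(608 - \frac{5}{\left(\frac{1}{9} + 3\right) - 1}\right) + 5\right) = - 2992 \left(\left(608 - \frac{5}{\frac{28}{9} - 1}\right) + 5\right) = - 2992 \left(\left(608 - \frac{5}{\frac{19}{9}}\right) + 5\right) = - 2992 \left(\left(608 - \frac{45}{19}\right) + 5\right) = - 2992 \left(\frac{11507}{19} + 5\right) = \left(-2992\right) \frac{11602}{19} = - \frac{34713184}{19}$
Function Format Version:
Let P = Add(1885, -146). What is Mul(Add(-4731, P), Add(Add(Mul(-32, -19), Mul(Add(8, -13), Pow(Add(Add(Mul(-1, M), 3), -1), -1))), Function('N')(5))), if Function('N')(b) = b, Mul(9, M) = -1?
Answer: Rational(-34713184, 19) ≈ -1.8270e+6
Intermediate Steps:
M = Rational(-1, 9) (M = Mul(Rational(1, 9), -1) = Rational(-1, 9) ≈ -0.11111)
P = 1739
Mul(Add(-4731, P), Add(Add(Mul(-32, -19), Mul(Add(8, -13), Pow(Add(Add(Mul(-1, M), 3), -1), -1))), Function('N')(5))) = Mul(Add(-4731, 1739), Add(Add(Mul(-32, -19), Mul(Add(8, -13), Pow(Add(Add(Mul(-1, Rational(-1, 9)), 3), -1), -1))), 5)) = Mul(-2992, Add(Add(608, Mul(-5, Pow(Add(Add(Rational(1, 9), 3), -1), -1))), 5)) = Mul(-2992, Add(Add(608, Mul(-5, Pow(Add(Rational(28, 9), -1), -1))), 5)) = Mul(-2992, Add(Add(608, Mul(-5, Pow(Rational(19, 9), -1))), 5)) = Mul(-2992, Add(Add(608, Mul(-5, Rational(9, 19))), 5)) = Mul(-2992, Add(Add(608, Rational(-45, 19)), 5)) = Mul(-2992, Add(Rational(11507, 19), 5)) = Mul(-2992, Rational(11602, 19)) = Rational(-34713184, 19)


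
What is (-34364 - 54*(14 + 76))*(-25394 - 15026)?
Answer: 1585434080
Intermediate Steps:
(-34364 - 54*(14 + 76))*(-25394 - 15026) = (-34364 - 54*90)*(-40420) = (-34364 - 4860)*(-40420) = -39224*(-40420) = 1585434080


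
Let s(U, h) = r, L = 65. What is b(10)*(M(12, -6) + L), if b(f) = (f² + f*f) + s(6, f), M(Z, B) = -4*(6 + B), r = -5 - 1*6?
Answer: 12285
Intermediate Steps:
r = -11 (r = -5 - 6 = -11)
M(Z, B) = -24 - 4*B
s(U, h) = -11
b(f) = -11 + 2*f² (b(f) = (f² + f*f) - 11 = (f² + f²) - 11 = 2*f² - 11 = -11 + 2*f²)
b(10)*(M(12, -6) + L) = (-11 + 2*10²)*((-24 - 4*(-6)) + 65) = (-11 + 2*100)*((-24 + 24) + 65) = (-11 + 200)*(0 + 65) = 189*65 = 12285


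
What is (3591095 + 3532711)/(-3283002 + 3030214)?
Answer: -3561903/126394 ≈ -28.181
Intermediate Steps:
(3591095 + 3532711)/(-3283002 + 3030214) = 7123806/(-252788) = 7123806*(-1/252788) = -3561903/126394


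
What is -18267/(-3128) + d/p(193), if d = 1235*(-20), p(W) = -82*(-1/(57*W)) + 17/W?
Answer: -849935662983/3287528 ≈ -2.5853e+5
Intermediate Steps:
p(W) = 1051/(57*W) (p(W) = -82*(-1/(57*W)) + 17/W = -(-82)/(57*W) + 17/W = 82/(57*W) + 17/W = 1051/(57*W))
d = -24700
-18267/(-3128) + d/p(193) = -18267/(-3128) - 24700/((1051/57)/193) = -18267*(-1/3128) - 24700/((1051/57)*(1/193)) = 18267/3128 - 24700/1051/11001 = 18267/3128 - 24700*11001/1051 = 18267/3128 - 271724700/1051 = -849935662983/3287528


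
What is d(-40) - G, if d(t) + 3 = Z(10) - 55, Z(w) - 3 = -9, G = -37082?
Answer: 37018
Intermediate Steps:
Z(w) = -6 (Z(w) = 3 - 9 = -6)
d(t) = -64 (d(t) = -3 + (-6 - 55) = -3 - 61 = -64)
d(-40) - G = -64 - 1*(-37082) = -64 + 37082 = 37018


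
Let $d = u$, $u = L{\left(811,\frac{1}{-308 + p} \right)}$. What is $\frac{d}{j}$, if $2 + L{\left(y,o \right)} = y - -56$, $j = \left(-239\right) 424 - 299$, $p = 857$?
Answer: $- \frac{173}{20327} \approx -0.0085108$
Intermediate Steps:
$j = -101635$ ($j = -101336 - 299 = -101635$)
$L{\left(y,o \right)} = 54 + y$ ($L{\left(y,o \right)} = -2 + \left(y - -56\right) = -2 + \left(y + 56\right) = -2 + \left(56 + y\right) = 54 + y$)
$u = 865$ ($u = 54 + 811 = 865$)
$d = 865$
$\frac{d}{j} = \frac{865}{-101635} = 865 \left(- \frac{1}{101635}\right) = - \frac{173}{20327}$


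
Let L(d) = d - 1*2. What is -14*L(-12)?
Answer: 196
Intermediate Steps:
L(d) = -2 + d (L(d) = d - 2 = -2 + d)
-14*L(-12) = -14*(-2 - 12) = -14*(-14) = 196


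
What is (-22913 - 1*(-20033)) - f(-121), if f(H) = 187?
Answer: -3067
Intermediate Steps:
(-22913 - 1*(-20033)) - f(-121) = (-22913 - 1*(-20033)) - 1*187 = (-22913 + 20033) - 187 = -2880 - 187 = -3067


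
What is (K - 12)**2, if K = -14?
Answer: 676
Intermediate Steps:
(K - 12)**2 = (-14 - 12)**2 = (-26)**2 = 676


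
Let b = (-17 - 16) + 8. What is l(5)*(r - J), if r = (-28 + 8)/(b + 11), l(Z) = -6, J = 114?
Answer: 4728/7 ≈ 675.43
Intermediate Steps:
b = -25 (b = -33 + 8 = -25)
r = 10/7 (r = (-28 + 8)/(-25 + 11) = -20/(-14) = -20*(-1/14) = 10/7 ≈ 1.4286)
l(5)*(r - J) = -6*(10/7 - 1*114) = -6*(10/7 - 114) = -6*(-788/7) = 4728/7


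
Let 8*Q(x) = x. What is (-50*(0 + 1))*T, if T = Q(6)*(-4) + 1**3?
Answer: 100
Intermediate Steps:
Q(x) = x/8
T = -2 (T = ((1/8)*6)*(-4) + 1**3 = (3/4)*(-4) + 1 = -3 + 1 = -2)
(-50*(0 + 1))*T = -50*(0 + 1)*(-2) = -50*(-2) = 100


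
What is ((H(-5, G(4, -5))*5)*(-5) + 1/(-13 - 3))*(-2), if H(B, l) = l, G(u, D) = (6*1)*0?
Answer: ⅛ ≈ 0.12500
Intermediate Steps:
G(u, D) = 0 (G(u, D) = 6*0 = 0)
((H(-5, G(4, -5))*5)*(-5) + 1/(-13 - 3))*(-2) = ((0*5)*(-5) + 1/(-13 - 3))*(-2) = (0*(-5) + 1/(-16))*(-2) = (0 - 1/16)*(-2) = -1/16*(-2) = ⅛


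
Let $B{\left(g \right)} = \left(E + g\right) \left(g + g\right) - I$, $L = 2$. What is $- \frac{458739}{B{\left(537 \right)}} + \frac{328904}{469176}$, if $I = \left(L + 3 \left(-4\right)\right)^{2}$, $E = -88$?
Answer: $- \frac{7082019895}{28275243522} \approx -0.25047$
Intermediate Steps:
$I = 100$ ($I = \left(2 + 3 \left(-4\right)\right)^{2} = \left(2 - 12\right)^{2} = \left(-10\right)^{2} = 100$)
$B{\left(g \right)} = -100 + 2 g \left(-88 + g\right)$ ($B{\left(g \right)} = \left(-88 + g\right) \left(g + g\right) - 100 = \left(-88 + g\right) 2 g - 100 = 2 g \left(-88 + g\right) - 100 = -100 + 2 g \left(-88 + g\right)$)
$- \frac{458739}{B{\left(537 \right)}} + \frac{328904}{469176} = - \frac{458739}{-100 - 94512 + 2 \cdot 537^{2}} + \frac{328904}{469176} = - \frac{458739}{-100 - 94512 + 2 \cdot 288369} + 328904 \cdot \frac{1}{469176} = - \frac{458739}{-100 - 94512 + 576738} + \frac{41113}{58647} = - \frac{458739}{482126} + \frac{41113}{58647} = - \frac{7082019895}{28275243522}$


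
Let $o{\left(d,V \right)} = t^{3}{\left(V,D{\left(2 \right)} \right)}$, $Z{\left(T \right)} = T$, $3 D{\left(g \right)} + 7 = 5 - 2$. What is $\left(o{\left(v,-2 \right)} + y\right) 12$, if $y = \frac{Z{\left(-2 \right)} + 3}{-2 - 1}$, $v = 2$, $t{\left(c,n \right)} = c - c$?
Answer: $-4$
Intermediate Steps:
$D{\left(g \right)} = - \frac{4}{3}$ ($D{\left(g \right)} = - \frac{7}{3} + \frac{5 - 2}{3} = - \frac{7}{3} + \frac{1}{3} \cdot 3 = - \frac{7}{3} + 1 = - \frac{4}{3}$)
$t{\left(c,n \right)} = 0$
$o{\left(d,V \right)} = 0$ ($o{\left(d,V \right)} = 0^{3} = 0$)
$y = - \frac{1}{3}$ ($y = \frac{-2 + 3}{-2 - 1} = 1 \frac{1}{-3} = 1 \left(- \frac{1}{3}\right) = - \frac{1}{3} \approx -0.33333$)
$\left(o{\left(v,-2 \right)} + y\right) 12 = \left(0 - \frac{1}{3}\right) 12 = \left(- \frac{1}{3}\right) 12 = -4$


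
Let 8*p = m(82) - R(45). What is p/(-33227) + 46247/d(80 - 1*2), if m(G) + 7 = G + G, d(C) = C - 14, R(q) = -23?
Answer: 1536647629/2126528 ≈ 722.61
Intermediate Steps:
d(C) = -14 + C
m(G) = -7 + 2*G (m(G) = -7 + (G + G) = -7 + 2*G)
p = 45/2 (p = ((-7 + 2*82) - 1*(-23))/8 = ((-7 + 164) + 23)/8 = (157 + 23)/8 = (⅛)*180 = 45/2 ≈ 22.500)
p/(-33227) + 46247/d(80 - 1*2) = (45/2)/(-33227) + 46247/(-14 + (80 - 1*2)) = (45/2)*(-1/33227) + 46247/(-14 + (80 - 2)) = -45/66454 + 46247/(-14 + 78) = -45/66454 + 46247/64 = 1536647629/2126528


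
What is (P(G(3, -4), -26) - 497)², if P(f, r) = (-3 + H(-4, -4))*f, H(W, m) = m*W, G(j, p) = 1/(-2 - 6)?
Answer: 15912121/64 ≈ 2.4863e+5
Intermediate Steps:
G(j, p) = -⅛ (G(j, p) = 1/(-8) = -⅛)
H(W, m) = W*m
P(f, r) = 13*f (P(f, r) = (-3 - 4*(-4))*f = (-3 + 16)*f = 13*f)
(P(G(3, -4), -26) - 497)² = (13*(-⅛) - 497)² = (-13/8 - 497)² = (-3989/8)² = 15912121/64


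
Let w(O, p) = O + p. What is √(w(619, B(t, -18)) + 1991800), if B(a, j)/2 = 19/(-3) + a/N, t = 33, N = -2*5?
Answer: 2*√112072485/15 ≈ 1411.5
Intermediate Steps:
N = -10
B(a, j) = -38/3 - a/5 (B(a, j) = 2*(19/(-3) + a/(-10)) = 2*(19*(-⅓) + a*(-⅒)) = 2*(-19/3 - a/10) = -38/3 - a/5)
√(w(619, B(t, -18)) + 1991800) = √((619 + (-38/3 - ⅕*33)) + 1991800) = √((619 + (-38/3 - 33/5)) + 1991800) = √((619 - 289/15) + 1991800) = √(8996/15 + 1991800) = √(29885996/15) = 2*√112072485/15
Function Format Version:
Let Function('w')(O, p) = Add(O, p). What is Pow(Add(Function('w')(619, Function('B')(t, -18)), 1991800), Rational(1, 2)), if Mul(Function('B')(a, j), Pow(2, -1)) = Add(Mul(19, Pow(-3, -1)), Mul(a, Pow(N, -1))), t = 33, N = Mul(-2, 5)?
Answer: Mul(Rational(2, 15), Pow(112072485, Rational(1, 2))) ≈ 1411.5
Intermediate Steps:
N = -10
Function('B')(a, j) = Add(Rational(-38, 3), Mul(Rational(-1, 5), a)) (Function('B')(a, j) = Mul(2, Add(Mul(19, Pow(-3, -1)), Mul(a, Pow(-10, -1)))) = Mul(2, Add(Mul(19, Rational(-1, 3)), Mul(a, Rational(-1, 10)))) = Mul(2, Add(Rational(-19, 3), Mul(Rational(-1, 10), a))) = Add(Rational(-38, 3), Mul(Rational(-1, 5), a)))
Pow(Add(Function('w')(619, Function('B')(t, -18)), 1991800), Rational(1, 2)) = Pow(Add(Add(619, Add(Rational(-38, 3), Mul(Rational(-1, 5), 33))), 1991800), Rational(1, 2)) = Pow(Add(Add(619, Add(Rational(-38, 3), Rational(-33, 5))), 1991800), Rational(1, 2)) = Pow(Add(Add(619, Rational(-289, 15)), 1991800), Rational(1, 2)) = Pow(Add(Rational(8996, 15), 1991800), Rational(1, 2)) = Pow(Rational(29885996, 15), Rational(1, 2)) = Mul(Rational(2, 15), Pow(112072485, Rational(1, 2)))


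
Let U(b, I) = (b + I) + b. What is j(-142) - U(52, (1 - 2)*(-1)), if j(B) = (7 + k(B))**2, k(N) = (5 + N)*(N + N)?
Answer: 1514377120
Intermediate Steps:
U(b, I) = I + 2*b (U(b, I) = (I + b) + b = I + 2*b)
k(N) = 2*N*(5 + N) (k(N) = (5 + N)*(2*N) = 2*N*(5 + N))
j(B) = (7 + 2*B*(5 + B))**2
j(-142) - U(52, (1 - 2)*(-1)) = (7 + 2*(-142)*(5 - 142))**2 - ((1 - 2)*(-1) + 2*52) = (7 + 2*(-142)*(-137))**2 - (-1*(-1) + 104) = (7 + 38908)**2 - (1 + 104) = 38915**2 - 1*105 = 1514377225 - 105 = 1514377120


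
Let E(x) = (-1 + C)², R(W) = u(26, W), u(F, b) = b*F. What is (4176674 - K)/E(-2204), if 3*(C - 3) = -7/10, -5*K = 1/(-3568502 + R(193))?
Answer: 1116263322916185/834152213 ≈ 1.3382e+6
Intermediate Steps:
u(F, b) = F*b
R(W) = 26*W
K = 1/17817420 (K = -1/(5*(-3568502 + 26*193)) = -1/(5*(-3568502 + 5018)) = -⅕/(-3563484) = -⅕*(-1/3563484) = 1/17817420 ≈ 5.6125e-8)
C = 83/30 (C = 3 + (-7/10)/3 = 3 + (-7*⅒)/3 = 3 + (⅓)*(-7/10) = 3 - 7/30 = 83/30 ≈ 2.7667)
E(x) = 2809/900 (E(x) = (-1 + 83/30)² = (53/30)² = 2809/900)
(4176674 - K)/E(-2204) = (4176674 - 1*1/17817420)/(2809/900) = (4176674 - 1/17817420)*(900/2809) = (74417554861079/17817420)*(900/2809) = 1116263322916185/834152213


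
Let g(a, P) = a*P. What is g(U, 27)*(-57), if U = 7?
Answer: -10773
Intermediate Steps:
g(a, P) = P*a
g(U, 27)*(-57) = (27*7)*(-57) = 189*(-57) = -10773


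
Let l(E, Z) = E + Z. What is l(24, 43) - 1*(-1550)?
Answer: 1617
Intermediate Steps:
l(24, 43) - 1*(-1550) = (24 + 43) - 1*(-1550) = 67 + 1550 = 1617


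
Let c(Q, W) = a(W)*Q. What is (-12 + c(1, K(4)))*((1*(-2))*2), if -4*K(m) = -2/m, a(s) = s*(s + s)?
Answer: 383/8 ≈ 47.875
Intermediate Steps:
a(s) = 2*s² (a(s) = s*(2*s) = 2*s²)
K(m) = 1/(2*m) (K(m) = -(-1)/(2*m) = 1/(2*m))
c(Q, W) = 2*Q*W² (c(Q, W) = (2*W²)*Q = 2*Q*W²)
(-12 + c(1, K(4)))*((1*(-2))*2) = (-12 + 2*1*((½)/4)²)*((1*(-2))*2) = (-12 + 2*1*((½)*(¼))²)*(-2*2) = (-12 + 2*1*(⅛)²)*(-4) = (-12 + 2*1*(1/64))*(-4) = (-12 + 1/32)*(-4) = -383/32*(-4) = 383/8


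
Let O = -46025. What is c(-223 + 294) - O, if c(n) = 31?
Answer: 46056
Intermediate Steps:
c(-223 + 294) - O = 31 - 1*(-46025) = 31 + 46025 = 46056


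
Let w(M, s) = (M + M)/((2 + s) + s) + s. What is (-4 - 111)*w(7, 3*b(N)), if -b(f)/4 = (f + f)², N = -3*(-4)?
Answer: 5493416485/6911 ≈ 7.9488e+5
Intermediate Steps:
N = 12
b(f) = -16*f² (b(f) = -4*(f + f)² = -4*4*f² = -16*f²)
w(M, s) = s + 2*M/(2 + 2*s) (w(M, s) = (2*M)/(2 + 2*s) + s = 2*M/(2 + 2*s) + s = s + 2*M/(2 + 2*s))
(-4 - 111)*w(7, 3*b(N)) = (-4 - 111)*((7 + 3*(-16*12²) + (3*(-16*12²))²)/(1 + 3*(-16*12²))) = -115*(7 + 3*(-16*144) + (3*(-16*144))²)/(1 + 3*(-16*144)) = -115*(7 + 3*(-2304) + (3*(-2304))²)/(1 + 3*(-2304)) = -115*(7 - 6912 + (-6912)²)/(1 - 6912) = -115*(7 - 6912 + 47775744)/(-6911) = -(-115)*47768839/6911 = -115*(-47768839/6911) = 5493416485/6911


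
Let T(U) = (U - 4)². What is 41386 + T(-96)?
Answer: 51386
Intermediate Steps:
T(U) = (-4 + U)²
41386 + T(-96) = 41386 + (-4 - 96)² = 41386 + (-100)² = 41386 + 10000 = 51386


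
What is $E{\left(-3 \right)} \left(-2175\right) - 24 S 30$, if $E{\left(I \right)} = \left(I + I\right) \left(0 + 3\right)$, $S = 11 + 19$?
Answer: $17550$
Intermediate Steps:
$S = 30$
$E{\left(I \right)} = 6 I$ ($E{\left(I \right)} = 2 I 3 = 6 I$)
$E{\left(-3 \right)} \left(-2175\right) - 24 S 30 = 6 \left(-3\right) \left(-2175\right) - 24 \cdot 30 \cdot 30 = \left(-18\right) \left(-2175\right) - 720 \cdot 30 = 39150 - 21600 = 17550$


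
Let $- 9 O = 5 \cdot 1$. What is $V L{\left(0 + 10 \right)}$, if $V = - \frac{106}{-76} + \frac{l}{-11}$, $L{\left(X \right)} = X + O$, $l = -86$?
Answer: $\frac{327335}{3762} \approx 87.011$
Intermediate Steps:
$O = - \frac{5}{9}$ ($O = - \frac{5 \cdot 1}{9} = \left(- \frac{1}{9}\right) 5 = - \frac{5}{9} \approx -0.55556$)
$L{\left(X \right)} = - \frac{5}{9} + X$ ($L{\left(X \right)} = X - \frac{5}{9} = - \frac{5}{9} + X$)
$V = \frac{3851}{418}$ ($V = - \frac{106}{-76} - \frac{86}{-11} = \left(-106\right) \left(- \frac{1}{76}\right) - - \frac{86}{11} = \frac{53}{38} + \frac{86}{11} = \frac{3851}{418} \approx 9.2129$)
$V L{\left(0 + 10 \right)} = \frac{3851 \left(- \frac{5}{9} + \left(0 + 10\right)\right)}{418} = \frac{3851 \left(- \frac{5}{9} + 10\right)}{418} = \frac{3851}{418} \cdot \frac{85}{9} = \frac{327335}{3762}$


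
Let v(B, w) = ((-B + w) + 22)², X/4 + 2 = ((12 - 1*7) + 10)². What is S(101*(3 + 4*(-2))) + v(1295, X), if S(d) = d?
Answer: 144656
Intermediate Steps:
X = 892 (X = -8 + 4*((12 - 1*7) + 10)² = -8 + 4*((12 - 7) + 10)² = -8 + 4*(5 + 10)² = -8 + 4*15² = -8 + 4*225 = -8 + 900 = 892)
v(B, w) = (22 + w - B)² (v(B, w) = ((w - B) + 22)² = (22 + w - B)²)
S(101*(3 + 4*(-2))) + v(1295, X) = 101*(3 + 4*(-2)) + (22 + 892 - 1*1295)² = 101*(3 - 8) + (22 + 892 - 1295)² = 101*(-5) + (-381)² = -505 + 145161 = 144656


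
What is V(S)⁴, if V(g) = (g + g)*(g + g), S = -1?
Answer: 256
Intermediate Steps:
V(g) = 4*g² (V(g) = (2*g)*(2*g) = 4*g²)
V(S)⁴ = (4*(-1)²)⁴ = (4*1)⁴ = 4⁴ = 256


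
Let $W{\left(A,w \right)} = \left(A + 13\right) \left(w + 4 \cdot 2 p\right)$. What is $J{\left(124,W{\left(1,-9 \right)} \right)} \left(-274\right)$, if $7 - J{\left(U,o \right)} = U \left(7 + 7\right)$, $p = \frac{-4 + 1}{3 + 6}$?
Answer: $473746$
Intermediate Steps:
$p = - \frac{1}{3}$ ($p = - \frac{3}{9} = \left(-3\right) \frac{1}{9} = - \frac{1}{3} \approx -0.33333$)
$W{\left(A,w \right)} = \left(13 + A\right) \left(- \frac{8}{3} + w\right)$ ($W{\left(A,w \right)} = \left(A + 13\right) \left(w + 4 \cdot 2 \left(- \frac{1}{3}\right)\right) = \left(13 + A\right) \left(w + 8 \left(- \frac{1}{3}\right)\right) = \left(13 + A\right) \left(w - \frac{8}{3}\right) = \left(13 + A\right) \left(- \frac{8}{3} + w\right)$)
$J{\left(U,o \right)} = 7 - 14 U$ ($J{\left(U,o \right)} = 7 - U \left(7 + 7\right) = 7 - U 14 = 7 - 14 U$)
$J{\left(124,W{\left(1,-9 \right)} \right)} \left(-274\right) = \left(7 - 1736\right) \left(-274\right) = \left(-1729\right) \left(-274\right) = 473746$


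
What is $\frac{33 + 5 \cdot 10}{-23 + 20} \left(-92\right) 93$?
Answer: $236716$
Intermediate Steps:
$\frac{33 + 5 \cdot 10}{-23 + 20} \left(-92\right) 93 = \frac{33 + 50}{-3} \left(-92\right) 93 = 83 \left(- \frac{1}{3}\right) \left(-92\right) 93 = \left(- \frac{83}{3}\right) \left(-92\right) 93 = \frac{7636}{3} \cdot 93 = 236716$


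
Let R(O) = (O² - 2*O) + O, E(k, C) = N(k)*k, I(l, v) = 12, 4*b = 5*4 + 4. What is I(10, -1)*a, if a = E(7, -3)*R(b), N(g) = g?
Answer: 17640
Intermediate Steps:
b = 6 (b = (5*4 + 4)/4 = (20 + 4)/4 = (¼)*24 = 6)
E(k, C) = k² (E(k, C) = k*k = k²)
R(O) = O² - O
a = 1470 (a = 7²*(6*(-1 + 6)) = 49*(6*5) = 49*30 = 1470)
I(10, -1)*a = 12*1470 = 17640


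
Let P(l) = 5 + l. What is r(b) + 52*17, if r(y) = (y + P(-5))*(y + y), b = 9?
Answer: 1046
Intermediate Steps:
r(y) = 2*y² (r(y) = (y + (5 - 5))*(y + y) = (y + 0)*(2*y) = y*(2*y) = 2*y²)
r(b) + 52*17 = 2*9² + 52*17 = 2*81 + 884 = 162 + 884 = 1046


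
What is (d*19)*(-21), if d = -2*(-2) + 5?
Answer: -3591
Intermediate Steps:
d = 9 (d = 4 + 5 = 9)
(d*19)*(-21) = (9*19)*(-21) = 171*(-21) = -3591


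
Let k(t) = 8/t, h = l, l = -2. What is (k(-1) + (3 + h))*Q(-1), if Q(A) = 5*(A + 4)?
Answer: -105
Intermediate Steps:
h = -2
Q(A) = 20 + 5*A (Q(A) = 5*(4 + A) = 20 + 5*A)
(k(-1) + (3 + h))*Q(-1) = (8/(-1) + (3 - 2))*(20 + 5*(-1)) = (8*(-1) + 1)*(20 - 5) = (-8 + 1)*15 = -7*15 = -105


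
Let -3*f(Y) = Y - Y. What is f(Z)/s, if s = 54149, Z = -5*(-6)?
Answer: 0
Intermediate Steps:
Z = 30
f(Y) = 0 (f(Y) = -(Y - Y)/3 = -1/3*0 = 0)
f(Z)/s = 0/54149 = 0*(1/54149) = 0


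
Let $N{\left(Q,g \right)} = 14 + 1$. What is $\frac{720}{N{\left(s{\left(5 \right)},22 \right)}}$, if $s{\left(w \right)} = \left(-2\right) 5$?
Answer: $48$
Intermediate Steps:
$s{\left(w \right)} = -10$
$N{\left(Q,g \right)} = 15$
$\frac{720}{N{\left(s{\left(5 \right)},22 \right)}} = \frac{720}{15} = 720 \cdot \frac{1}{15} = 48$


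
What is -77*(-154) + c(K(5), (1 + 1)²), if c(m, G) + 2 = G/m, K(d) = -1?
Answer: 11852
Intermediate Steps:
c(m, G) = -2 + G/m
-77*(-154) + c(K(5), (1 + 1)²) = -77*(-154) + (-2 + (1 + 1)²/(-1)) = 11858 + (-2 + 2²*(-1)) = 11858 + (-2 + 4*(-1)) = 11858 + (-2 - 4) = 11858 - 6 = 11852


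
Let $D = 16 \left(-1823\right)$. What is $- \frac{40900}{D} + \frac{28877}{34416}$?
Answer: $\frac{140618671}{62740368} \approx 2.2413$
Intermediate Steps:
$D = -29168$
$- \frac{40900}{D} + \frac{28877}{34416} = - \frac{40900}{-29168} + \frac{28877}{34416} = \left(-40900\right) \left(- \frac{1}{29168}\right) + 28877 \cdot \frac{1}{34416} = \frac{10225}{7292} + \frac{28877}{34416} = \frac{140618671}{62740368}$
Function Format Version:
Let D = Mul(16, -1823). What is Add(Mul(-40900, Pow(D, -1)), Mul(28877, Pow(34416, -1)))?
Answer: Rational(140618671, 62740368) ≈ 2.2413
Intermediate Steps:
D = -29168
Add(Mul(-40900, Pow(D, -1)), Mul(28877, Pow(34416, -1))) = Add(Mul(-40900, Pow(-29168, -1)), Mul(28877, Pow(34416, -1))) = Add(Mul(-40900, Rational(-1, 29168)), Mul(28877, Rational(1, 34416))) = Add(Rational(10225, 7292), Rational(28877, 34416)) = Rational(140618671, 62740368)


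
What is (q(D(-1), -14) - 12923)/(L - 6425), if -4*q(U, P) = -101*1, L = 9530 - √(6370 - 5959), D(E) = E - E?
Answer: -53396685/12854152 - 17197*√411/12854152 ≈ -4.1812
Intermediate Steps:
D(E) = 0
L = 9530 - √411 ≈ 9509.7
q(U, P) = 101/4 (q(U, P) = -(-101)/4 = -¼*(-101) = 101/4)
(q(D(-1), -14) - 12923)/(L - 6425) = (101/4 - 12923)/((9530 - √411) - 6425) = -51591/(4*(3105 - √411))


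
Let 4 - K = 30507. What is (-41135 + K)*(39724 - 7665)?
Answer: -2296642642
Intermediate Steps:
K = -30503 (K = 4 - 1*30507 = 4 - 30507 = -30503)
(-41135 + K)*(39724 - 7665) = (-41135 - 30503)*(39724 - 7665) = -71638*32059 = -2296642642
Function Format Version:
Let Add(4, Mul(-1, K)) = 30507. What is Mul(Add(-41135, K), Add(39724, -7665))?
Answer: -2296642642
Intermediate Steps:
K = -30503 (K = Add(4, Mul(-1, 30507)) = Add(4, -30507) = -30503)
Mul(Add(-41135, K), Add(39724, -7665)) = Mul(Add(-41135, -30503), Add(39724, -7665)) = Mul(-71638, 32059) = -2296642642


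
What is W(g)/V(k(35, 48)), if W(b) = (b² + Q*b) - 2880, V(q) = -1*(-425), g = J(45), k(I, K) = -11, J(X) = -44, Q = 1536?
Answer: -68528/425 ≈ -161.24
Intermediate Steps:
g = -44
V(q) = 425
W(b) = -2880 + b² + 1536*b (W(b) = (b² + 1536*b) - 2880 = -2880 + b² + 1536*b)
W(g)/V(k(35, 48)) = (-2880 + (-44)² + 1536*(-44))/425 = (-2880 + 1936 - 67584)*(1/425) = -68528*1/425 = -68528/425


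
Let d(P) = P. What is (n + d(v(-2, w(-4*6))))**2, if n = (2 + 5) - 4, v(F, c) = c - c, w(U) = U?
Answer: 9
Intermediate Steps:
v(F, c) = 0
n = 3 (n = 7 - 4 = 3)
(n + d(v(-2, w(-4*6))))**2 = (3 + 0)**2 = 3**2 = 9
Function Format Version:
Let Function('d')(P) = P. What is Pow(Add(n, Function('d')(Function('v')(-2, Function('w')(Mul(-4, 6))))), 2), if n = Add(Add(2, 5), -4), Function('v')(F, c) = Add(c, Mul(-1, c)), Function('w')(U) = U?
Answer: 9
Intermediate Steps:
Function('v')(F, c) = 0
n = 3 (n = Add(7, -4) = 3)
Pow(Add(n, Function('d')(Function('v')(-2, Function('w')(Mul(-4, 6))))), 2) = Pow(Add(3, 0), 2) = Pow(3, 2) = 9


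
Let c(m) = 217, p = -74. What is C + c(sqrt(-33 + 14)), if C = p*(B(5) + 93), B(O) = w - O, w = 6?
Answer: -6739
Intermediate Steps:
B(O) = 6 - O
C = -6956 (C = -74*((6 - 1*5) + 93) = -74*((6 - 5) + 93) = -74*(1 + 93) = -74*94 = -6956)
C + c(sqrt(-33 + 14)) = -6956 + 217 = -6739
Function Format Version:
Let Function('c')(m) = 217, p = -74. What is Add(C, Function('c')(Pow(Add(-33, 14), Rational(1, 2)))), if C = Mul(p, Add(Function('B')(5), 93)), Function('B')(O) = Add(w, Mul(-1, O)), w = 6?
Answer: -6739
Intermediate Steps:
Function('B')(O) = Add(6, Mul(-1, O))
C = -6956 (C = Mul(-74, Add(Add(6, Mul(-1, 5)), 93)) = Mul(-74, Add(Add(6, -5), 93)) = Mul(-74, Add(1, 93)) = Mul(-74, 94) = -6956)
Add(C, Function('c')(Pow(Add(-33, 14), Rational(1, 2)))) = Add(-6956, 217) = -6739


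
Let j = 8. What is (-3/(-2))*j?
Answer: 12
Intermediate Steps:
(-3/(-2))*j = -3/(-2)*8 = -3*(-1/2)*8 = (3/2)*8 = 12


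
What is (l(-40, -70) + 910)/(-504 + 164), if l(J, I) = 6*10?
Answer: -97/34 ≈ -2.8529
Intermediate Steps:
l(J, I) = 60
(l(-40, -70) + 910)/(-504 + 164) = (60 + 910)/(-504 + 164) = 970/(-340) = 970*(-1/340) = -97/34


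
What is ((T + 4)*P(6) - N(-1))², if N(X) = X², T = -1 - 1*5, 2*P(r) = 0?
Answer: 1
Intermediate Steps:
P(r) = 0 (P(r) = (½)*0 = 0)
T = -6 (T = -1 - 5 = -6)
((T + 4)*P(6) - N(-1))² = ((-6 + 4)*0 - 1*(-1)²)² = (-2*0 - 1*1)² = (0 - 1)² = (-1)² = 1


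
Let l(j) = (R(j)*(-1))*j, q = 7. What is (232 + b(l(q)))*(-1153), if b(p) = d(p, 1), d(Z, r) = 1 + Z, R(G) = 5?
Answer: -228294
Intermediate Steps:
l(j) = -5*j (l(j) = (5*(-1))*j = -5*j)
b(p) = 1 + p
(232 + b(l(q)))*(-1153) = (232 + (1 - 5*7))*(-1153) = (232 + (1 - 35))*(-1153) = (232 - 34)*(-1153) = 198*(-1153) = -228294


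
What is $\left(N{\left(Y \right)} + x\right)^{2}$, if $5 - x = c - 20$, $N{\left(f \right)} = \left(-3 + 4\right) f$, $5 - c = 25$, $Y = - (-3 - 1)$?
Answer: $2401$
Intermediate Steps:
$Y = 4$ ($Y = \left(-1\right) \left(-4\right) = 4$)
$c = -20$ ($c = 5 - 25 = -20$)
$N{\left(f \right)} = f$ ($N{\left(f \right)} = 1 f = f$)
$x = 45$ ($x = 5 - \left(-20 - 20\right) = 5 - -40 = 5 + 40 = 45$)
$\left(N{\left(Y \right)} + x\right)^{2} = \left(4 + 45\right)^{2} = 49^{2} = 2401$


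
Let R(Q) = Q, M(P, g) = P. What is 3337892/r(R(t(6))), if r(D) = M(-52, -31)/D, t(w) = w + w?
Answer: -10013676/13 ≈ -7.7028e+5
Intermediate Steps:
t(w) = 2*w
r(D) = -52/D
3337892/r(R(t(6))) = 3337892/((-52/(2*6))) = 3337892/((-52/12)) = 3337892/((-52*1/12)) = 3337892/(-13/3) = 3337892*(-3/13) = -10013676/13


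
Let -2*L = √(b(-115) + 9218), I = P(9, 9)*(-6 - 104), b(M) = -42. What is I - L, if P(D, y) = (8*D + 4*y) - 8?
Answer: -11000 + √2294 ≈ -10952.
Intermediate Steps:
P(D, y) = -8 + 4*y + 8*D (P(D, y) = (4*y + 8*D) - 8 = -8 + 4*y + 8*D)
I = -11000 (I = (-8 + 4*9 + 8*9)*(-6 - 104) = (-8 + 36 + 72)*(-110) = 100*(-110) = -11000)
L = -√2294 (L = -√(-42 + 9218)/2 = -√2294 ≈ -47.896)
I - L = -11000 - (-1)*√2294 = -11000 + √2294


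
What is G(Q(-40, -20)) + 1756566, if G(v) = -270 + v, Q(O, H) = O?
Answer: 1756256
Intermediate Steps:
G(Q(-40, -20)) + 1756566 = (-270 - 40) + 1756566 = -310 + 1756566 = 1756256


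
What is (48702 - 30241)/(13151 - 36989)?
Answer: -18461/23838 ≈ -0.77444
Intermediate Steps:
(48702 - 30241)/(13151 - 36989) = 18461/(-23838) = 18461*(-1/23838) = -18461/23838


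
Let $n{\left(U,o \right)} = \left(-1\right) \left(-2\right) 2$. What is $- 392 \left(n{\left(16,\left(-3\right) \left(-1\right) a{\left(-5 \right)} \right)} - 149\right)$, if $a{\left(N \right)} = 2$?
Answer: $56840$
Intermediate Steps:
$n{\left(U,o \right)} = 4$ ($n{\left(U,o \right)} = 2 \cdot 2 = 4$)
$- 392 \left(n{\left(16,\left(-3\right) \left(-1\right) a{\left(-5 \right)} \right)} - 149\right) = - 392 \left(4 - 149\right) = \left(-392\right) \left(-145\right) = 56840$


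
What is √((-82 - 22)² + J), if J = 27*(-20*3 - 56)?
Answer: 2*√1921 ≈ 87.658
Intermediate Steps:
J = -3132 (J = 27*(-60 - 56) = 27*(-116) = -3132)
√((-82 - 22)² + J) = √((-82 - 22)² - 3132) = √((-104)² - 3132) = √(10816 - 3132) = √7684 = 2*√1921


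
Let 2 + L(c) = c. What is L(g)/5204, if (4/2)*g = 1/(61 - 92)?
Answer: -125/322648 ≈ -0.00038742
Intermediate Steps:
g = -1/62 (g = 1/(2*(61 - 92)) = (½)/(-31) = (½)*(-1/31) = -1/62 ≈ -0.016129)
L(c) = -2 + c
L(g)/5204 = (-2 - 1/62)/5204 = -125/62*1/5204 = -125/322648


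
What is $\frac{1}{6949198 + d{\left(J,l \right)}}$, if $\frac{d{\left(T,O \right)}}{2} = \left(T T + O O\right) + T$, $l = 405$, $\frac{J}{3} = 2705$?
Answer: $\frac{1}{138999928} \approx 7.1942 \cdot 10^{-9}$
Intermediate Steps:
$J = 8115$ ($J = 3 \cdot 2705 = 8115$)
$d{\left(T,O \right)} = 2 T + 2 O^{2} + 2 T^{2}$ ($d{\left(T,O \right)} = 2 \left(\left(T T + O O\right) + T\right) = 2 \left(\left(T^{2} + O^{2}\right) + T\right) = 2 \left(\left(O^{2} + T^{2}\right) + T\right) = 2 \left(T + O^{2} + T^{2}\right) = 2 T + 2 O^{2} + 2 T^{2}$)
$\frac{1}{6949198 + d{\left(J,l \right)}} = \frac{1}{6949198 + \left(2 \cdot 8115 + 2 \cdot 405^{2} + 2 \cdot 8115^{2}\right)} = \frac{1}{6949198 + \left(16230 + 2 \cdot 164025 + 2 \cdot 65853225\right)} = \frac{1}{6949198 + \left(16230 + 328050 + 131706450\right)} = \frac{1}{6949198 + 132050730} = \frac{1}{138999928}$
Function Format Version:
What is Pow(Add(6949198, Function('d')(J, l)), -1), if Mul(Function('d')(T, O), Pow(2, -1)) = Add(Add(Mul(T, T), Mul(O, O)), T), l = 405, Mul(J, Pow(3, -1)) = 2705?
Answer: Rational(1, 138999928) ≈ 7.1942e-9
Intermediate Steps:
J = 8115 (J = Mul(3, 2705) = 8115)
Function('d')(T, O) = Add(Mul(2, T), Mul(2, Pow(O, 2)), Mul(2, Pow(T, 2))) (Function('d')(T, O) = Mul(2, Add(Add(Mul(T, T), Mul(O, O)), T)) = Mul(2, Add(Add(Pow(T, 2), Pow(O, 2)), T)) = Mul(2, Add(Add(Pow(O, 2), Pow(T, 2)), T)) = Mul(2, Add(T, Pow(O, 2), Pow(T, 2))) = Add(Mul(2, T), Mul(2, Pow(O, 2)), Mul(2, Pow(T, 2))))
Pow(Add(6949198, Function('d')(J, l)), -1) = Pow(Add(6949198, Add(Mul(2, 8115), Mul(2, Pow(405, 2)), Mul(2, Pow(8115, 2)))), -1) = Pow(Add(6949198, Add(16230, Mul(2, 164025), Mul(2, 65853225))), -1) = Pow(Add(6949198, Add(16230, 328050, 131706450)), -1) = Pow(Add(6949198, 132050730), -1) = Pow(138999928, -1) = Rational(1, 138999928)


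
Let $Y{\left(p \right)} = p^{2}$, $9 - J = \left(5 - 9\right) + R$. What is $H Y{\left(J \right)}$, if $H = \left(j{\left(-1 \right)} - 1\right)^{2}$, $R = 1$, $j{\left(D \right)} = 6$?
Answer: $3600$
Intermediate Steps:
$J = 12$ ($J = 9 - \left(\left(5 - 9\right) + 1\right) = 9 - \left(-4 + 1\right) = 9 - -3 = 9 + 3 = 12$)
$H = 25$ ($H = \left(6 - 1\right)^{2} = 5^{2} = 25$)
$H Y{\left(J \right)} = 25 \cdot 12^{2} = 25 \cdot 144 = 3600$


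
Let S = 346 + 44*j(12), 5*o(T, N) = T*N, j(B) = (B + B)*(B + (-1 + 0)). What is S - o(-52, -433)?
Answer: 37294/5 ≈ 7458.8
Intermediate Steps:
j(B) = 2*B*(-1 + B) (j(B) = (2*B)*(B - 1) = (2*B)*(-1 + B) = 2*B*(-1 + B))
o(T, N) = N*T/5 (o(T, N) = (T*N)/5 = (N*T)/5 = N*T/5)
S = 11962 (S = 346 + 44*(2*12*(-1 + 12)) = 346 + 44*(2*12*11) = 346 + 44*264 = 346 + 11616 = 11962)
S - o(-52, -433) = 11962 - (-433)*(-52)/5 = 11962 - 1*22516/5 = 11962 - 22516/5 = 37294/5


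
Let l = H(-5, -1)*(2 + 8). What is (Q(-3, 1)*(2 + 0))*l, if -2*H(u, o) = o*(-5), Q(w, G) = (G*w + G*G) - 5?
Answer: 350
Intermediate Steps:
Q(w, G) = -5 + G² + G*w (Q(w, G) = (G*w + G²) - 5 = (G² + G*w) - 5 = -5 + G² + G*w)
H(u, o) = 5*o/2 (H(u, o) = -o*(-5)/2 = -(-5)*o/2 = 5*o/2)
l = -25 (l = ((5/2)*(-1))*(2 + 8) = -5/2*10 = -25)
(Q(-3, 1)*(2 + 0))*l = ((-5 + 1² + 1*(-3))*(2 + 0))*(-25) = ((-5 + 1 - 3)*2)*(-25) = -7*2*(-25) = -14*(-25) = 350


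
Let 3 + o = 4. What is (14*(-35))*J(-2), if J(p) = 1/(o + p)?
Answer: 490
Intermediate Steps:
o = 1 (o = -3 + 4 = 1)
J(p) = 1/(1 + p)
(14*(-35))*J(-2) = (14*(-35))/(1 - 2) = -490/(-1) = -490*(-1) = 490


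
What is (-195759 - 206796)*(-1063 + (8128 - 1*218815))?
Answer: 85241021250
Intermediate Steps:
(-195759 - 206796)*(-1063 + (8128 - 1*218815)) = -402555*(-1063 + (8128 - 218815)) = -402555*(-1063 - 210687) = -402555*(-211750) = 85241021250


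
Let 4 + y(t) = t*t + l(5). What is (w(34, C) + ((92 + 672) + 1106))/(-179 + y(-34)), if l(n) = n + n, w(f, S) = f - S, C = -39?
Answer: 1943/983 ≈ 1.9766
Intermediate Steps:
l(n) = 2*n
y(t) = 6 + t² (y(t) = -4 + (t*t + 2*5) = -4 + (t² + 10) = -4 + (10 + t²) = 6 + t²)
(w(34, C) + ((92 + 672) + 1106))/(-179 + y(-34)) = ((34 - 1*(-39)) + ((92 + 672) + 1106))/(-179 + (6 + (-34)²)) = ((34 + 39) + (764 + 1106))/(-179 + (6 + 1156)) = (73 + 1870)/(-179 + 1162) = 1943/983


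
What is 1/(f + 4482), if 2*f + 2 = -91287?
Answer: -2/82325 ≈ -2.4294e-5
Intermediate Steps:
f = -91289/2 (f = -1 + (½)*(-91287) = -1 - 91287/2 = -91289/2 ≈ -45645.)
1/(f + 4482) = 1/(-91289/2 + 4482) = 1/(-82325/2) = -2/82325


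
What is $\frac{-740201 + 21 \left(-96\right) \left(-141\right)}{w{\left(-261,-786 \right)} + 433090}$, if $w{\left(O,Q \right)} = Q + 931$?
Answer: $- \frac{91189}{86647} \approx -1.0524$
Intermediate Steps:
$w{\left(O,Q \right)} = 931 + Q$
$\frac{-740201 + 21 \left(-96\right) \left(-141\right)}{w{\left(-261,-786 \right)} + 433090} = \frac{-740201 + 21 \left(-96\right) \left(-141\right)}{\left(931 - 786\right) + 433090} = \frac{-740201 - -284256}{145 + 433090} = \frac{-740201 + 284256}{433235} = \left(-455945\right) \frac{1}{433235} = - \frac{91189}{86647}$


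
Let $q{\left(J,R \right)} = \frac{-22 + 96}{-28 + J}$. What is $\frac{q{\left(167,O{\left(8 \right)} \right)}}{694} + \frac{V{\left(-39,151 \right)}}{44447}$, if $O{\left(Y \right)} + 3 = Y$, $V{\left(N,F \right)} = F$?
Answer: $\frac{8927722}{2143812151} \approx 0.0041644$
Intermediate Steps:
$O{\left(Y \right)} = -3 + Y$
$q{\left(J,R \right)} = \frac{74}{-28 + J}$
$\frac{q{\left(167,O{\left(8 \right)} \right)}}{694} + \frac{V{\left(-39,151 \right)}}{44447} = \frac{74 \frac{1}{-28 + 167}}{694} + \frac{151}{44447} = \frac{74}{139} \cdot \frac{1}{694} + 151 \cdot \frac{1}{44447} = 74 \cdot \frac{1}{139} \cdot \frac{1}{694} + \frac{151}{44447} = \frac{74}{139} \cdot \frac{1}{694} + \frac{151}{44447} = \frac{37}{48233} + \frac{151}{44447} = \frac{8927722}{2143812151}$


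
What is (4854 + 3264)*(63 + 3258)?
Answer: 26959878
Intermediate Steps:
(4854 + 3264)*(63 + 3258) = 8118*3321 = 26959878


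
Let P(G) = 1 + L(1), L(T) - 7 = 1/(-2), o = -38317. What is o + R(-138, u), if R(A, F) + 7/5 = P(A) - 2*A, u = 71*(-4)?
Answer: -380349/10 ≈ -38035.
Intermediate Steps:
L(T) = 13/2 (L(T) = 7 + 1/(-2) = 7 - ½ = 13/2)
u = -284
P(G) = 15/2 (P(G) = 1 + 13/2 = 15/2)
R(A, F) = 61/10 - 2*A (R(A, F) = -7/5 + (15/2 - 2*A) = 61/10 - 2*A)
o + R(-138, u) = -38317 + (61/10 - 2*(-138)) = -38317 + (61/10 + 276) = -38317 + 2821/10 = -380349/10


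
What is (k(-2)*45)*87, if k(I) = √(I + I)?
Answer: 7830*I ≈ 7830.0*I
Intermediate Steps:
k(I) = √2*√I (k(I) = √(2*I) = √2*√I)
(k(-2)*45)*87 = ((√2*√(-2))*45)*87 = ((√2*(I*√2))*45)*87 = ((2*I)*45)*87 = (90*I)*87 = 7830*I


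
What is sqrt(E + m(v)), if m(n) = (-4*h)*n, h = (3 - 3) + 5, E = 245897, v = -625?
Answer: sqrt(258397) ≈ 508.33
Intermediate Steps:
h = 5 (h = 0 + 5 = 5)
m(n) = -20*n (m(n) = (-4*5)*n = -20*n)
sqrt(E + m(v)) = sqrt(245897 - 20*(-625)) = sqrt(245897 + 12500) = sqrt(258397)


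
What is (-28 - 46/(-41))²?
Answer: 1214404/1681 ≈ 722.43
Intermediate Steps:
(-28 - 46/(-41))² = (-28 - 46*(-1/41))² = (-28 + 46/41)² = (-1102/41)² = 1214404/1681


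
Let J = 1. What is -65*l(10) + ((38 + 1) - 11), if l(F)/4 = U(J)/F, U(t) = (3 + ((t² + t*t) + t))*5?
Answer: -752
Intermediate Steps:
U(t) = 15 + 5*t + 10*t² (U(t) = (3 + ((t² + t²) + t))*5 = (3 + (2*t² + t))*5 = (3 + (t + 2*t²))*5 = (3 + t + 2*t²)*5 = 15 + 5*t + 10*t²)
l(F) = 120/F (l(F) = 4*((15 + 5*1 + 10*1²)/F) = 4*((15 + 5 + 10*1)/F) = 4*((15 + 5 + 10)/F) = 4*(30/F) = 120/F)
-65*l(10) + ((38 + 1) - 11) = -7800/10 + ((38 + 1) - 11) = -7800/10 + (39 - 11) = -65*12 + 28 = -780 + 28 = -752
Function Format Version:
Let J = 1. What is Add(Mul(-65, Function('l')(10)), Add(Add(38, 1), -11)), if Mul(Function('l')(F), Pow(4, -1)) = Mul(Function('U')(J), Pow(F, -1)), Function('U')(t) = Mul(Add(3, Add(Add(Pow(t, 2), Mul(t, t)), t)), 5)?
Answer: -752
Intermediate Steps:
Function('U')(t) = Add(15, Mul(5, t), Mul(10, Pow(t, 2))) (Function('U')(t) = Mul(Add(3, Add(Add(Pow(t, 2), Pow(t, 2)), t)), 5) = Mul(Add(3, Add(Mul(2, Pow(t, 2)), t)), 5) = Mul(Add(3, Add(t, Mul(2, Pow(t, 2)))), 5) = Mul(Add(3, t, Mul(2, Pow(t, 2))), 5) = Add(15, Mul(5, t), Mul(10, Pow(t, 2))))
Function('l')(F) = Mul(120, Pow(F, -1)) (Function('l')(F) = Mul(4, Mul(Add(15, Mul(5, 1), Mul(10, Pow(1, 2))), Pow(F, -1))) = Mul(4, Mul(Add(15, 5, Mul(10, 1)), Pow(F, -1))) = Mul(4, Mul(Add(15, 5, 10), Pow(F, -1))) = Mul(4, Mul(30, Pow(F, -1))) = Mul(120, Pow(F, -1)))
Add(Mul(-65, Function('l')(10)), Add(Add(38, 1), -11)) = Add(Mul(-65, Mul(120, Pow(10, -1))), Add(Add(38, 1), -11)) = Add(Mul(-65, Mul(120, Rational(1, 10))), Add(39, -11)) = Add(Mul(-65, 12), 28) = Add(-780, 28) = -752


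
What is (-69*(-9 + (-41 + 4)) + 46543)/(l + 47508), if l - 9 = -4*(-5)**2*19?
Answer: 49717/45617 ≈ 1.0899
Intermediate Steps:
l = -1891 (l = 9 - 4*(-5)**2*19 = 9 - 4*25*19 = 9 - 100*19 = 9 - 1900 = -1891)
(-69*(-9 + (-41 + 4)) + 46543)/(l + 47508) = (-69*(-9 + (-41 + 4)) + 46543)/(-1891 + 47508) = (-69*(-9 - 37) + 46543)/45617 = (-69*(-46) + 46543)*(1/45617) = (3174 + 46543)*(1/45617) = 49717*(1/45617) = 49717/45617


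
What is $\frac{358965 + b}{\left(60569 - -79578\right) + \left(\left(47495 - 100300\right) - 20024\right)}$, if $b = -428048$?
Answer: $- \frac{69083}{67318} \approx -1.0262$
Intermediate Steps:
$\frac{358965 + b}{\left(60569 - -79578\right) + \left(\left(47495 - 100300\right) - 20024\right)} = \frac{358965 - 428048}{\left(60569 - -79578\right) + \left(\left(47495 - 100300\right) - 20024\right)} = - \frac{69083}{\left(60569 + 79578\right) - 72829} = - \frac{69083}{140147 - 72829} = - \frac{69083}{67318}$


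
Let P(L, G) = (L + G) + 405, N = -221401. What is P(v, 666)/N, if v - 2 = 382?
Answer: -1455/221401 ≈ -0.0065718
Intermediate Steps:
v = 384 (v = 2 + 382 = 384)
P(L, G) = 405 + G + L (P(L, G) = (G + L) + 405 = 405 + G + L)
P(v, 666)/N = (405 + 666 + 384)/(-221401) = 1455*(-1/221401) = -1455/221401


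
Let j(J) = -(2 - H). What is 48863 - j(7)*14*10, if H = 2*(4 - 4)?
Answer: 49143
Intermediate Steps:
H = 0 (H = 2*0 = 0)
j(J) = -2 (j(J) = -(2 - 1*0) = -(2 + 0) = -1*2 = -2)
48863 - j(7)*14*10 = 48863 - (-2*14)*10 = 48863 - (-28)*10 = 48863 - 1*(-280) = 48863 + 280 = 49143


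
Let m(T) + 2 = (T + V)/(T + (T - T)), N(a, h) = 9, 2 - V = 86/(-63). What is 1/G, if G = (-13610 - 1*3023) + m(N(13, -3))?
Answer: -567/9431266 ≈ -6.0119e-5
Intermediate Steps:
V = 212/63 (V = 2 - 86/(-63) = 2 - 86*(-1)/63 = 2 - 1*(-86/63) = 2 + 86/63 = 212/63 ≈ 3.3651)
m(T) = -2 + (212/63 + T)/T (m(T) = -2 + (T + 212/63)/(T + (T - T)) = -2 + (212/63 + T)/(T + 0) = -2 + (212/63 + T)/T)
G = -9431266/567 (G = (-13610 - 1*3023) + (212/63 - 1*9)/9 = (-13610 - 3023) + (212/63 - 9)/9 = -16633 + (1/9)*(-355/63) = -16633 - 355/567 = -9431266/567 ≈ -16634.)
1/G = 1/(-9431266/567) = -567/9431266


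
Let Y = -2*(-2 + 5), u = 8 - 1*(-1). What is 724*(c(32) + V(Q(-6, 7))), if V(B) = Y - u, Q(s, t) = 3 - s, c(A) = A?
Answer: 12308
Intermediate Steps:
u = 9 (u = 8 + 1 = 9)
Y = -6 (Y = -2*3 = -6)
V(B) = -15 (V(B) = -6 - 1*9 = -6 - 9 = -15)
724*(c(32) + V(Q(-6, 7))) = 724*(32 - 15) = 724*17 = 12308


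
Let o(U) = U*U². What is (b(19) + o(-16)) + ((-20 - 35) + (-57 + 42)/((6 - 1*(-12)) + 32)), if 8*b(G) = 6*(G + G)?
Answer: -20614/5 ≈ -4122.8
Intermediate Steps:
o(U) = U³
b(G) = 3*G/2 (b(G) = (6*(G + G))/8 = (6*(2*G))/8 = (12*G)/8 = 3*G/2)
(b(19) + o(-16)) + ((-20 - 35) + (-57 + 42)/((6 - 1*(-12)) + 32)) = ((3/2)*19 + (-16)³) + ((-20 - 35) + (-57 + 42)/((6 - 1*(-12)) + 32)) = (57/2 - 4096) + (-55 - 15/((6 + 12) + 32)) = -8135/2 + (-55 - 15/(18 + 32)) = -8135/2 + (-55 - 15/50) = -8135/2 + (-55 - 15*1/50) = -8135/2 + (-55 - 3/10) = -8135/2 - 553/10 = -20614/5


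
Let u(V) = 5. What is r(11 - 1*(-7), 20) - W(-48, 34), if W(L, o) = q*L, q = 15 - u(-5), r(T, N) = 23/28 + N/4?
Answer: 13603/28 ≈ 485.82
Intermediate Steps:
r(T, N) = 23/28 + N/4 (r(T, N) = 23*(1/28) + N*(¼) = 23/28 + N/4)
q = 10 (q = 15 - 1*5 = 15 - 5 = 10)
W(L, o) = 10*L
r(11 - 1*(-7), 20) - W(-48, 34) = (23/28 + (¼)*20) - 10*(-48) = (23/28 + 5) - 1*(-480) = 163/28 + 480 = 13603/28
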